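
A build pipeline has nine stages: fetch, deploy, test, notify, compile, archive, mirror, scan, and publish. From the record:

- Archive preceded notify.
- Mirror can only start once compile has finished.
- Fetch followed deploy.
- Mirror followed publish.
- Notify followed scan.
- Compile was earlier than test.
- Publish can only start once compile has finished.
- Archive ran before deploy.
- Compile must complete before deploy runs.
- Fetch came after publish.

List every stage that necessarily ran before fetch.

Directly stated before fetch: deploy and publish.
Archive reaches fetch via archive → deploy → fetch.
Compile reaches fetch via compile → publish → fetch.

archive, compile, deploy, publish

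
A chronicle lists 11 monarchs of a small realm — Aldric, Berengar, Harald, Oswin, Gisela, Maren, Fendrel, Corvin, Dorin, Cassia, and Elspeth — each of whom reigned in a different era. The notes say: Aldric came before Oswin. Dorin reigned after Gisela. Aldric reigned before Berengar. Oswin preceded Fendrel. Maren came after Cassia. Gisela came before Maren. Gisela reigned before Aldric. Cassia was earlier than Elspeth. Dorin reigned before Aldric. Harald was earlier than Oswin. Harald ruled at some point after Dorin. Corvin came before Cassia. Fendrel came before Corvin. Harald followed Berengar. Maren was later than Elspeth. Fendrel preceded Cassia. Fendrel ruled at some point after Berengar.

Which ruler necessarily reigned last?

Every other ruler has a chain of constraints placing them before Maren, so Maren is last.

Maren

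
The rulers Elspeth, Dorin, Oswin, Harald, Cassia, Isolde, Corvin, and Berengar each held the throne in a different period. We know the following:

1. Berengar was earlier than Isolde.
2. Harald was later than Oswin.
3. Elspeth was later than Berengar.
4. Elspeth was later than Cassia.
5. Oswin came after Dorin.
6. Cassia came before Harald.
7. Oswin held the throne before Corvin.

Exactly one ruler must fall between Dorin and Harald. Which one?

Oswin

Tracing the constraints gives Dorin → Oswin → Harald, so Oswin sits after Dorin and before Harald.
No other ruler is forced both after Dorin and before Harald.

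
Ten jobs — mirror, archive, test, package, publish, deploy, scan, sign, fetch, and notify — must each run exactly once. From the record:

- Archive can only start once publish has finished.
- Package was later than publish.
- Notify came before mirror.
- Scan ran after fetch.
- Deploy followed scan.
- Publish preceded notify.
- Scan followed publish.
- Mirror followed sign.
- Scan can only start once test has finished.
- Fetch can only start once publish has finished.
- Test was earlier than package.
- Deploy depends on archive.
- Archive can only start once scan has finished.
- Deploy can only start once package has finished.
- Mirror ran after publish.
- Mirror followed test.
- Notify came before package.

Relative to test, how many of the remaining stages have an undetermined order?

Forced after test: archive, deploy, mirror, package, and scan.
That leaves fetch, notify, publish, and sign with no forced order relative to test — 4.

4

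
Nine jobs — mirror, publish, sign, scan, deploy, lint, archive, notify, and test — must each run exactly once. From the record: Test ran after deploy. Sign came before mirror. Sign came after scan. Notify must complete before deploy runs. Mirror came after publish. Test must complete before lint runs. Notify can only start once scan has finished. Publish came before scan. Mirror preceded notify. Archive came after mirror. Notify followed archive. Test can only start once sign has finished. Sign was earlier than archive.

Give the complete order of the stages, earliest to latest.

The constraints fix every adjacent pair, so only one ordering works:
publish → scan → sign → mirror → archive → notify → deploy → test → lint.

publish, scan, sign, mirror, archive, notify, deploy, test, lint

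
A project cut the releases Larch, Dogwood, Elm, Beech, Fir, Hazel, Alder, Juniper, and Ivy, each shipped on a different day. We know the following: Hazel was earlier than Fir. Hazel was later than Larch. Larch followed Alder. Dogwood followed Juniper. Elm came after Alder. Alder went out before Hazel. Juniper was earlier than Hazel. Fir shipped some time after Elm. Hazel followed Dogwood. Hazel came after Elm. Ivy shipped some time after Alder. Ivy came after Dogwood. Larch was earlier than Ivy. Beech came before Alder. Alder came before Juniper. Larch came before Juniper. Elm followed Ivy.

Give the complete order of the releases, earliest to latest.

Beech, Alder, Larch, Juniper, Dogwood, Ivy, Elm, Hazel, Fir

The constraints fix every adjacent pair, so only one ordering works:
Beech → Alder → Larch → Juniper → Dogwood → Ivy → Elm → Hazel → Fir.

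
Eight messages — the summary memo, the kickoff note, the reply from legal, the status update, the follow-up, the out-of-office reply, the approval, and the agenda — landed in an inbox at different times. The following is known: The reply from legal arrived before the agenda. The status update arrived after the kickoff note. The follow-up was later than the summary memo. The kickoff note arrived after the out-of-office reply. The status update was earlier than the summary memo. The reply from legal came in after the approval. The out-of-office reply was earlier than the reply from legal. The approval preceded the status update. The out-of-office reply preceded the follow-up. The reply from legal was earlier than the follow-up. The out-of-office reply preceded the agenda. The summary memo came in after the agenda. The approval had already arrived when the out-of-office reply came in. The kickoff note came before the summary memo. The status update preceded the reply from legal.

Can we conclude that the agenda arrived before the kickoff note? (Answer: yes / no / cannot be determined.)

Tracing the constraints gives the kickoff note → the status update → the reply from legal → the agenda, so the kickoff note must come before the agenda.
That means the agenda cannot be before the kickoff note.

no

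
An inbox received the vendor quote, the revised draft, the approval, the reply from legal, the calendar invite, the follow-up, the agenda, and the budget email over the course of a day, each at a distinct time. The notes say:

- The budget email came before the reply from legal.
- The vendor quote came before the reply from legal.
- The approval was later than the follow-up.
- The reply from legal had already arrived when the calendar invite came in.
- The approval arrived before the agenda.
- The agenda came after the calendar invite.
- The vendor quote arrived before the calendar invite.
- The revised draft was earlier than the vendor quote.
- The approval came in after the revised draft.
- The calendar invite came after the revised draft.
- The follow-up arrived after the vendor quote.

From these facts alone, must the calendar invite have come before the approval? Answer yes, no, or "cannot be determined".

cannot be determined

No chain of stated constraints runs from the calendar invite to the approval, and none runs from the approval to the calendar invite either.
So the relative order of the calendar invite and the approval is not fixed by the given facts.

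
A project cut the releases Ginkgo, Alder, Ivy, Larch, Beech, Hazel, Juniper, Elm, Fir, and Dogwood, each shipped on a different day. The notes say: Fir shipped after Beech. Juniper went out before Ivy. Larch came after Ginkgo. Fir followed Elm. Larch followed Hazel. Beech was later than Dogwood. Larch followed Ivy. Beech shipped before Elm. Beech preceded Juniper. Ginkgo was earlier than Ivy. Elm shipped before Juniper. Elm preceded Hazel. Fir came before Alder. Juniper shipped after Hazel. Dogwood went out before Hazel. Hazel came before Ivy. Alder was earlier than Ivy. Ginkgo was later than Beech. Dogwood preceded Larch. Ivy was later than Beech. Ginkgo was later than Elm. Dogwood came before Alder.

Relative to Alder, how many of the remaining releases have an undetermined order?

3

Forced before Alder: Beech, Dogwood, Elm, and Fir; forced after Alder: Ivy and Larch.
That leaves Ginkgo, Hazel, and Juniper with no forced order relative to Alder — 3.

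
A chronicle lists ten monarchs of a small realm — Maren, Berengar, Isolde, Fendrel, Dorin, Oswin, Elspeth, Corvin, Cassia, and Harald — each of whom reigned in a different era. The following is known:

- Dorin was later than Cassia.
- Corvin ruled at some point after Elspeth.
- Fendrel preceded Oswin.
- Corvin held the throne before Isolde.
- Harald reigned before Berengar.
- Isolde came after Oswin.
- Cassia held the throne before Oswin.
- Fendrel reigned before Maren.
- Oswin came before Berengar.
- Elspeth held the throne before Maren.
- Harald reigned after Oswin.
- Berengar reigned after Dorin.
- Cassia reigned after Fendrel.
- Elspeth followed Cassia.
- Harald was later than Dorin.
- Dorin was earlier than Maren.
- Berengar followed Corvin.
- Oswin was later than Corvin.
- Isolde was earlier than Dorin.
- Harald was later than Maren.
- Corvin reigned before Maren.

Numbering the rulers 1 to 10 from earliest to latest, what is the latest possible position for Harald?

9

Harald must come before Berengar — 1 ruler forced after them.
Everything else can be placed before Harald in some valid order, so Harald can sit as late as position 10 − 1 = 9.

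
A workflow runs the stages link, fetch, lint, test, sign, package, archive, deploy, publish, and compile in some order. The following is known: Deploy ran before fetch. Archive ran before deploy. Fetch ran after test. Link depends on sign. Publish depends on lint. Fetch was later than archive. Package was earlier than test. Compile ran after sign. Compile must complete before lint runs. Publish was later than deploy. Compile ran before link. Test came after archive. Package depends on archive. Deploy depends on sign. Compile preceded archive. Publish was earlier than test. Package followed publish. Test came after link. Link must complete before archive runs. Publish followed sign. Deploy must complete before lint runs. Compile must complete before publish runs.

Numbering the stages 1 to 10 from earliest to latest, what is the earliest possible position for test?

9

Archive, compile, deploy, link, lint, package, publish, and sign must all come before test — 8 forced predecessors.
Nothing else is forced ahead of test, so its earliest slot is position 8 + 1 = 9.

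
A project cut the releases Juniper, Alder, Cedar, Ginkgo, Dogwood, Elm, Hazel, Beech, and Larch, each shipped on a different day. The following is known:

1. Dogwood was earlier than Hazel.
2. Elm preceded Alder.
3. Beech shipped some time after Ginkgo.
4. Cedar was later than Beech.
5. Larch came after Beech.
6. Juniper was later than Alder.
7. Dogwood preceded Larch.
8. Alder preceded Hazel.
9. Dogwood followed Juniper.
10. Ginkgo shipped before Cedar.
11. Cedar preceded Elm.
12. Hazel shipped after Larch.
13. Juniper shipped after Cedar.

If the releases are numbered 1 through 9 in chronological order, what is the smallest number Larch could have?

Alder, Beech, Cedar, Dogwood, Elm, Ginkgo, and Juniper must all come before Larch — 7 forced predecessors.
Nothing else is forced ahead of Larch, so its earliest slot is position 7 + 1 = 8.

8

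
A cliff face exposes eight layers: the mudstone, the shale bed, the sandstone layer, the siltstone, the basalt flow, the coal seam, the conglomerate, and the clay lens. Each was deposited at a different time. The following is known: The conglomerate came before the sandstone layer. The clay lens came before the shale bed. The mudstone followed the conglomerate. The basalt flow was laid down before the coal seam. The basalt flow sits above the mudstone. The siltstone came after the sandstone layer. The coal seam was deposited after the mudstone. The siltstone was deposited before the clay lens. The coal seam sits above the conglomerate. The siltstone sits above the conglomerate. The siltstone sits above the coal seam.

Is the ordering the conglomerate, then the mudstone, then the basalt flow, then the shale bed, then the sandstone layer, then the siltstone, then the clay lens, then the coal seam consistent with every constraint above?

no

The constraints require the clay lens before the shale bed, but in the proposed sequence the shale bed appears ahead of the clay lens. That one violation is enough.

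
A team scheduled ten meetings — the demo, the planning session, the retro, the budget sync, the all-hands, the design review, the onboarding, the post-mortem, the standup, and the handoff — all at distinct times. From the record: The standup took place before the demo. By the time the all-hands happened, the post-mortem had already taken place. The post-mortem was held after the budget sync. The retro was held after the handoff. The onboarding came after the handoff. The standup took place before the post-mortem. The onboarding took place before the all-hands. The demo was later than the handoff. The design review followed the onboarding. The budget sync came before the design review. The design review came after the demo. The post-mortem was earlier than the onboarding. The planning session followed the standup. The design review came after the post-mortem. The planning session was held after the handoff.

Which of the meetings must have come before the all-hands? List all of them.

the budget sync, the handoff, the onboarding, the post-mortem, the standup

Directly stated before the all-hands: the onboarding and the post-mortem.
The budget sync reaches the all-hands via the budget sync → the post-mortem → the all-hands.
The handoff reaches the all-hands via the handoff → the onboarding → the all-hands.
The standup reaches the all-hands via the standup → the post-mortem → the all-hands.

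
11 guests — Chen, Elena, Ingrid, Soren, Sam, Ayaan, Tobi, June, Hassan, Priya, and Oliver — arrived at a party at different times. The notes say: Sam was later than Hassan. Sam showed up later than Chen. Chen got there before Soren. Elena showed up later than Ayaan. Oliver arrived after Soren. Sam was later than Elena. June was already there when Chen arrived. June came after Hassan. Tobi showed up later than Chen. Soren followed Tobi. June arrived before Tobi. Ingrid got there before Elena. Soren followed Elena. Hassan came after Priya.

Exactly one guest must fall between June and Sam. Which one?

Tracing the constraints gives June → Chen → Sam, so Chen sits after June and before Sam.
No other guest is forced both after June and before Sam.

Chen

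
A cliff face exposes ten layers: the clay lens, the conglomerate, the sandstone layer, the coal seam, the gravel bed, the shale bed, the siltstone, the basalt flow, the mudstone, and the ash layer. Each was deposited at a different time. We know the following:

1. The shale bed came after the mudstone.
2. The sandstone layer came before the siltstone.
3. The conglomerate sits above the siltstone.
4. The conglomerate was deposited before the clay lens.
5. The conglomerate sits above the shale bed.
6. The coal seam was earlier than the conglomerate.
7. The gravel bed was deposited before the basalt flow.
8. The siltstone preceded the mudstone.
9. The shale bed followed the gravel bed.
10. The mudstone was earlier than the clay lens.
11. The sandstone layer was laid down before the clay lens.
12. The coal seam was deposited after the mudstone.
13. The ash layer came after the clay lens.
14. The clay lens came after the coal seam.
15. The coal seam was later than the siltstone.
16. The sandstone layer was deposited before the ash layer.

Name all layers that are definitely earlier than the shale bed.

Directly stated before the shale bed: the gravel bed and the mudstone.
The sandstone layer reaches the shale bed via the sandstone layer → the siltstone → the mudstone → the shale bed.
The siltstone reaches the shale bed via the siltstone → the mudstone → the shale bed.

the gravel bed, the mudstone, the sandstone layer, the siltstone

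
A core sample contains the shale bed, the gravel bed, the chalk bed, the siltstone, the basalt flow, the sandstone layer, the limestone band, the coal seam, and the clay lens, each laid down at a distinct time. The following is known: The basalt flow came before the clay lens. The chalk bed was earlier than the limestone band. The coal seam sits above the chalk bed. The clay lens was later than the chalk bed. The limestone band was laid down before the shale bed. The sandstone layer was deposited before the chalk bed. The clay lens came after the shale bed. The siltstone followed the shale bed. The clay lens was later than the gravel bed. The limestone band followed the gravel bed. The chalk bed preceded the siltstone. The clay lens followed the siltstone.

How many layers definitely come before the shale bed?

Directly stated before the shale bed: the limestone band.
The chalk bed reaches the shale bed via the chalk bed → the limestone band → the shale bed.
The gravel bed reaches the shale bed via the gravel bed → the limestone band → the shale bed.
The sandstone layer reaches the shale bed via the sandstone layer → the chalk bed → the limestone band → the shale bed.
No chain forces the basalt flow (or any of the others) ahead of the shale bed.
That's the chalk bed, the gravel bed, the limestone band, and the sandstone layer — 4 in all.

4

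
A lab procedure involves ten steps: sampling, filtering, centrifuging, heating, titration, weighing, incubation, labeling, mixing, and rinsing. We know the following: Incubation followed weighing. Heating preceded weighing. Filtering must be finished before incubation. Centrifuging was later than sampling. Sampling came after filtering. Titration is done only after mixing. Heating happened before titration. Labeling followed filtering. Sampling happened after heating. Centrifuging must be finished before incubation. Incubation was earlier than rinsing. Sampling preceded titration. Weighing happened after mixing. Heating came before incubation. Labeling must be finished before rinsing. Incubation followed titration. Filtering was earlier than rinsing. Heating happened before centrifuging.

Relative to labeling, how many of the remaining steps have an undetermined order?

Forced before labeling: filtering; forced after labeling: rinsing.
That leaves centrifuging, heating, incubation, mixing, sampling, titration, and weighing with no forced order relative to labeling — 7.

7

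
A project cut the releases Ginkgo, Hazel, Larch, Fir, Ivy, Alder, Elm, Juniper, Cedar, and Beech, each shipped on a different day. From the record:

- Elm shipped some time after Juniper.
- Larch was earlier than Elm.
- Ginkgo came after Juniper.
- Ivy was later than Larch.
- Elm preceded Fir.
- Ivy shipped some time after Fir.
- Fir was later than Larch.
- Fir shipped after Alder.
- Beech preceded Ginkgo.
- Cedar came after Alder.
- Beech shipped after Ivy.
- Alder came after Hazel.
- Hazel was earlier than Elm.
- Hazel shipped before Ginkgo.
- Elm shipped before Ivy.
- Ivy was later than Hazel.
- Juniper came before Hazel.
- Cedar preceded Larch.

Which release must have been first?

Juniper has a chain of constraints placing it before every other release, so Juniper must be first.

Juniper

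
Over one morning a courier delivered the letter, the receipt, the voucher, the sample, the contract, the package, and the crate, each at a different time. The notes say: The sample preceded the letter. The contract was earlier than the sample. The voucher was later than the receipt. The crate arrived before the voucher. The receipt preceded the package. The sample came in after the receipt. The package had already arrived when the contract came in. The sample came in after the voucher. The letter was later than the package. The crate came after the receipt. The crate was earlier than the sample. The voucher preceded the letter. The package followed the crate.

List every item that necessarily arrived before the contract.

the crate, the package, the receipt

Directly stated before the contract: the package.
The crate reaches the contract via the crate → the package → the contract.
The receipt reaches the contract via the receipt → the package → the contract.
No chain forces the sample (or any of the others) ahead of the contract.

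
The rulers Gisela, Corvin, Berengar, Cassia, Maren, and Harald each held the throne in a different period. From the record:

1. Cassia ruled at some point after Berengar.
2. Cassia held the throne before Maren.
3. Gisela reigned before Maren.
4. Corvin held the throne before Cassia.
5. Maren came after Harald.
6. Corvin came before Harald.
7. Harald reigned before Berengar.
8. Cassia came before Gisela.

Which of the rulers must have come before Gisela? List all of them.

Berengar, Cassia, Corvin, Harald

Directly stated before Gisela: Cassia.
Berengar reaches Gisela via Berengar → Cassia → Gisela.
Corvin reaches Gisela via Corvin → Cassia → Gisela.
Harald reaches Gisela via Harald → Berengar → Cassia → Gisela.
No chain forces Maren ahead of Gisela.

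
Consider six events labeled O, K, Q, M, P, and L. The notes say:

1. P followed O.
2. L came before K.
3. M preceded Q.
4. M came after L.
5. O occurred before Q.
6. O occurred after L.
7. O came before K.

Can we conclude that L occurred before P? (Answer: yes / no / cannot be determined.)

Chain the constraints: L → O → P. Each link is directly stated, so L comes before P.

yes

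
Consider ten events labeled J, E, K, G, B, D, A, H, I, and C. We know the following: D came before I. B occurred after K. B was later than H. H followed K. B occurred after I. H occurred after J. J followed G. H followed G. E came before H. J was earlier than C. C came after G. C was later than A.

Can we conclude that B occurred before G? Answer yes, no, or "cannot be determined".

no

Tracing the constraints gives G → H → B, so G must come before B.
That means B cannot be before G.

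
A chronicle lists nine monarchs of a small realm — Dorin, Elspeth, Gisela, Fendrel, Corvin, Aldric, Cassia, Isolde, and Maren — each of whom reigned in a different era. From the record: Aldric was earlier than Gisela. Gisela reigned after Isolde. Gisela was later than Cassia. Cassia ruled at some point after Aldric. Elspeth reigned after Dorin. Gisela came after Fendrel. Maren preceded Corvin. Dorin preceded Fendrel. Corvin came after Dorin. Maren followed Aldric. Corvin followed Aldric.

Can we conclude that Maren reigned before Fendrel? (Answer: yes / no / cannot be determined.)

cannot be determined

No chain of stated constraints runs from Maren to Fendrel, and none runs from Fendrel to Maren either.
So the relative order of Maren and Fendrel is not fixed by the given facts.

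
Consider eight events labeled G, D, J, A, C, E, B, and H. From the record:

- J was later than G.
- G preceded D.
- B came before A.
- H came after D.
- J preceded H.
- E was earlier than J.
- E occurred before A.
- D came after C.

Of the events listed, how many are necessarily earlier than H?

5

Directly stated before H: D and J.
C reaches H via C → D → H.
E reaches H via E → J → H.
G reaches H via G → D → H.
That's C, D, E, G, and J — 5 in all.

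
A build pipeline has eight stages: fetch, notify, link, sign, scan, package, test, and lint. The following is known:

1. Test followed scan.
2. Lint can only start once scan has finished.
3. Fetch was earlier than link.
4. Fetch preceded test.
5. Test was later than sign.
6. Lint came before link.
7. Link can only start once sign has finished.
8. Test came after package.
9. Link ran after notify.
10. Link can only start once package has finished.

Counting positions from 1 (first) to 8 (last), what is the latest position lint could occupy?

7

Lint must come before link — 1 stage forced after it.
Everything else can be placed before lint in some valid order, so lint can sit as late as position 8 − 1 = 7.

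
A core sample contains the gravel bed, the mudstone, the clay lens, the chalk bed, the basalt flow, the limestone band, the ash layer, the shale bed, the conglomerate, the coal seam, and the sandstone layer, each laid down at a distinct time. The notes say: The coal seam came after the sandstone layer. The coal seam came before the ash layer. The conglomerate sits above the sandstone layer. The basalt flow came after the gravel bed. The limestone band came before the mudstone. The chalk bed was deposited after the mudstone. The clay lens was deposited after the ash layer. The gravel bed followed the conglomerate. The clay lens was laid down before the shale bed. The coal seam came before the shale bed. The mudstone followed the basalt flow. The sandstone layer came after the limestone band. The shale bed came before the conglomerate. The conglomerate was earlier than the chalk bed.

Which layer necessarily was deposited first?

the limestone band

The limestone band has a chain of constraints placing it before every other layer, so the limestone band must be first.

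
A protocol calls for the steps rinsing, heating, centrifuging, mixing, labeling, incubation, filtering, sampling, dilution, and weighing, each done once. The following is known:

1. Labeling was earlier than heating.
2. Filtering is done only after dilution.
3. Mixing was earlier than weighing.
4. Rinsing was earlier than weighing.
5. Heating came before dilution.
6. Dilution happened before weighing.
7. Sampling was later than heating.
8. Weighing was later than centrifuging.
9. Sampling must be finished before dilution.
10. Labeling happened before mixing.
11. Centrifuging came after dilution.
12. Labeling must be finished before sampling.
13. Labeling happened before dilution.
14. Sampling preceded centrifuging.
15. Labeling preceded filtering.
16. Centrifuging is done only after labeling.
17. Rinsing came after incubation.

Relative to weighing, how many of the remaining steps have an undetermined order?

Forced before weighing: centrifuging, dilution, heating, incubation, labeling, mixing, rinsing, and sampling.
That leaves filtering with no forced order relative to weighing — 1.

1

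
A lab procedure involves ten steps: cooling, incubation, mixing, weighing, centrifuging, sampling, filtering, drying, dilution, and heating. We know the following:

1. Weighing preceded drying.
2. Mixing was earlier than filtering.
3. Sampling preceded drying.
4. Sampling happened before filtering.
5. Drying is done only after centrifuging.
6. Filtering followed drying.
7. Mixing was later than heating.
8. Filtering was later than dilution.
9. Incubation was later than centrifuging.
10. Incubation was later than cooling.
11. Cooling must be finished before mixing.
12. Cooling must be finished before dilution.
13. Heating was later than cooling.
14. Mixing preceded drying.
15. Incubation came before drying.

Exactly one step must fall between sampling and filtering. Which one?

Tracing the constraints gives sampling → drying → filtering, so drying sits after sampling and before filtering.
No other step is forced both after sampling and before filtering.

drying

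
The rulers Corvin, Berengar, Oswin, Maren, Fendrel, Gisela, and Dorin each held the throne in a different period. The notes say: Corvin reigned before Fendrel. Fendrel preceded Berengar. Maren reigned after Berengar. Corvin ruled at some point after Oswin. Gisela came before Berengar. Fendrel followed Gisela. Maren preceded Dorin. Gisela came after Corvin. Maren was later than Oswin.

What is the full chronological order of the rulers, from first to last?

Oswin, Corvin, Gisela, Fendrel, Berengar, Maren, Dorin

The constraints fix every adjacent pair, so only one ordering works:
Oswin → Corvin → Gisela → Fendrel → Berengar → Maren → Dorin.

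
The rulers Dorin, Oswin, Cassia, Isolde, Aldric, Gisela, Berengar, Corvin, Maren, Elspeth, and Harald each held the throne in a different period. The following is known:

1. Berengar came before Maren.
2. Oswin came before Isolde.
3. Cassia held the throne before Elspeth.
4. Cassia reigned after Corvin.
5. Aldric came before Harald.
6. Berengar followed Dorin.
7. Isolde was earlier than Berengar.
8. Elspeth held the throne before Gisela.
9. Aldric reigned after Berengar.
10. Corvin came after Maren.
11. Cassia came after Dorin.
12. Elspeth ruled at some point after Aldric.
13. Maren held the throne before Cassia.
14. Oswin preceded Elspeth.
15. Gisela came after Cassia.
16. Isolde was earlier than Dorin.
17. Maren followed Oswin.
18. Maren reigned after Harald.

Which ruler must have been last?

Every other ruler has a chain of constraints placing them before Gisela, so Gisela is last.

Gisela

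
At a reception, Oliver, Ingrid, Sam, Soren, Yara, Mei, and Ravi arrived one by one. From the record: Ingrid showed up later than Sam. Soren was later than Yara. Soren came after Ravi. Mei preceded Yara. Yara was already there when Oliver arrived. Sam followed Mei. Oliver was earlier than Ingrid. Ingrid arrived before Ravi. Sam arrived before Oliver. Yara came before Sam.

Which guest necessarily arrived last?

Soren

Every other guest has a chain of constraints placing them before Soren, so Soren is last.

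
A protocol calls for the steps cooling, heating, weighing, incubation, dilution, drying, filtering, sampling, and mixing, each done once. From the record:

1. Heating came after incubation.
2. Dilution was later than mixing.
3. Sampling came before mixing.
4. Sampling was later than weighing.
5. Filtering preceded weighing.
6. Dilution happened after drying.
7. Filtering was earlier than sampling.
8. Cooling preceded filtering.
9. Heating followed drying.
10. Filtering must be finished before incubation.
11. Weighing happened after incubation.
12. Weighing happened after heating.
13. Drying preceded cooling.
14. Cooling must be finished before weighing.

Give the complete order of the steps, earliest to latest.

drying, cooling, filtering, incubation, heating, weighing, sampling, mixing, dilution

The constraints fix every adjacent pair, so only one ordering works:
drying → cooling → filtering → incubation → heating → weighing → sampling → mixing → dilution.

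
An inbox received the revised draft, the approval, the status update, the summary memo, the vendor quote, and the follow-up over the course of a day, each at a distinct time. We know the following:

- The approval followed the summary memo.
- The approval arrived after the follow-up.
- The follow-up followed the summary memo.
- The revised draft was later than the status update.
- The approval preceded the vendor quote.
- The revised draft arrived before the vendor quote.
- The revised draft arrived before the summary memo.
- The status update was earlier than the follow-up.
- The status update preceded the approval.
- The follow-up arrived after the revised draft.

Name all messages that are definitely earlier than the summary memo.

the revised draft, the status update

Directly stated before the summary memo: the revised draft.
The status update reaches the summary memo via the status update → the revised draft → the summary memo.
No chain forces the follow-up (or any of the others) ahead of the summary memo.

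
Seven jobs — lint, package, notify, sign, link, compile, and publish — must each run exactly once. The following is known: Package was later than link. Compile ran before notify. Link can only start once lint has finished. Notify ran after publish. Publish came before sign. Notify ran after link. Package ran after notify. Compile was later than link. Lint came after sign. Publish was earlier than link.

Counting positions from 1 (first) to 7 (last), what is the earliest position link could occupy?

Lint, publish, and sign must all come before link — 3 forced predecessors.
Nothing else is forced ahead of link, so its earliest slot is position 3 + 1 = 4.

4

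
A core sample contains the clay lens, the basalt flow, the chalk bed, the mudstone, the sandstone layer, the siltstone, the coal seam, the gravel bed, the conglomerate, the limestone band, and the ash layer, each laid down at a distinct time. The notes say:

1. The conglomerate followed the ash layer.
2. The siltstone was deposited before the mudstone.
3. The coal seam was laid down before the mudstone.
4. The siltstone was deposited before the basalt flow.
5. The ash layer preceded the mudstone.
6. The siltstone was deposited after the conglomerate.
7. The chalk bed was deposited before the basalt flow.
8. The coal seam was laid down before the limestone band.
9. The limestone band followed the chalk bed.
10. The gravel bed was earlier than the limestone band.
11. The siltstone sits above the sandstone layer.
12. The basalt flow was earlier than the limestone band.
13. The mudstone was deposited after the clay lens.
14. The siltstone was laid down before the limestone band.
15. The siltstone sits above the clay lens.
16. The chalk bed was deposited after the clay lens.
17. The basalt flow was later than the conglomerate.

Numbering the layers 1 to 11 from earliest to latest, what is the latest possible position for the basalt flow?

The basalt flow must come before the limestone band — 1 layer forced after it.
Everything else can be placed before the basalt flow in some valid order, so the basalt flow can sit as late as position 11 − 1 = 10.

10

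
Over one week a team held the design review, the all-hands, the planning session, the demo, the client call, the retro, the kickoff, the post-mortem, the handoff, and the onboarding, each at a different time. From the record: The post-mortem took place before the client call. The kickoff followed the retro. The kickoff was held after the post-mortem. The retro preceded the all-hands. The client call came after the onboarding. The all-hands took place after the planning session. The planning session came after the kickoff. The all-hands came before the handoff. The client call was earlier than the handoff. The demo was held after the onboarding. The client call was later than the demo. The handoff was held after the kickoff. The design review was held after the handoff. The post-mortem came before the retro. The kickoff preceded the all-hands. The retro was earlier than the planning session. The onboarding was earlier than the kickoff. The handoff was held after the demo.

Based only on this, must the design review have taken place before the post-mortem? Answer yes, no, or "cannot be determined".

Tracing the constraints gives the post-mortem → the kickoff → the handoff → the design review, so the post-mortem must come before the design review.
That means the design review cannot be before the post-mortem.

no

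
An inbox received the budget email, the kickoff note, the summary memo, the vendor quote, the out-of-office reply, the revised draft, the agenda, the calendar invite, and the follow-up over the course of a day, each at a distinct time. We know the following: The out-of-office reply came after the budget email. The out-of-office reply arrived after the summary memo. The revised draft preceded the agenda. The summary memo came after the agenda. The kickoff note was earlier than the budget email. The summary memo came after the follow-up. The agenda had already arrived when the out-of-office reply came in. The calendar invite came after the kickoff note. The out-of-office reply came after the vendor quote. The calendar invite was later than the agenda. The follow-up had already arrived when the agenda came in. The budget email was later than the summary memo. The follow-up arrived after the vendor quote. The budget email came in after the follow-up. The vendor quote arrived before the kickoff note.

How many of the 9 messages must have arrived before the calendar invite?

5

Directly stated before the calendar invite: the agenda and the kickoff note.
The follow-up reaches the calendar invite via the follow-up → the agenda → the calendar invite.
The revised draft reaches the calendar invite via the revised draft → the agenda → the calendar invite.
The vendor quote reaches the calendar invite via the vendor quote → the kickoff note → the calendar invite.
No chain forces the out-of-office reply (or any of the others) ahead of the calendar invite.
That's the agenda, the follow-up, the kickoff note, the revised draft, and the vendor quote — 5 in all.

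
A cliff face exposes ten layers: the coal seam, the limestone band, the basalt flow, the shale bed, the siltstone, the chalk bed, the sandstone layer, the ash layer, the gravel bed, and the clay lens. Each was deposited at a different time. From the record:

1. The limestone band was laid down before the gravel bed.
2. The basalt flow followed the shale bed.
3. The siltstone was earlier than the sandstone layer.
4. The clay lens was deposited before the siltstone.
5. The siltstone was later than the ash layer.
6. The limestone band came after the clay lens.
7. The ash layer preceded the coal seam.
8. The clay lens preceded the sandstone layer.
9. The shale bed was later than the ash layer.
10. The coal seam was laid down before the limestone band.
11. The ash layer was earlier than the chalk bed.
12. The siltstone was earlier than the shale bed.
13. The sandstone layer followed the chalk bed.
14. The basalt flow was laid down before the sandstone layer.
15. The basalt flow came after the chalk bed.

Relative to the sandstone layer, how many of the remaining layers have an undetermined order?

3

Forced before the sandstone layer: the ash layer, the basalt flow, the chalk bed, the clay lens, the shale bed, and the siltstone.
That leaves the coal seam, the gravel bed, and the limestone band with no forced order relative to the sandstone layer — 3.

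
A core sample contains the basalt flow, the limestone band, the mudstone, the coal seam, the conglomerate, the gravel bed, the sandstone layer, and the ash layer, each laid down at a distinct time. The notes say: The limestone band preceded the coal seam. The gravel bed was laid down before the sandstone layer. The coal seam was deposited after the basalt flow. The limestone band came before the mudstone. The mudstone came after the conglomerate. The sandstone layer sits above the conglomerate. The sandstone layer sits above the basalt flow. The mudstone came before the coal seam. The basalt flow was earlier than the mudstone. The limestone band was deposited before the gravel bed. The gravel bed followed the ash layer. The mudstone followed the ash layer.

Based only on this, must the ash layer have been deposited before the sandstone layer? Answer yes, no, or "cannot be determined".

Chain the constraints: the ash layer → the gravel bed → the sandstone layer. Each link is directly stated, so the ash layer comes before the sandstone layer.

yes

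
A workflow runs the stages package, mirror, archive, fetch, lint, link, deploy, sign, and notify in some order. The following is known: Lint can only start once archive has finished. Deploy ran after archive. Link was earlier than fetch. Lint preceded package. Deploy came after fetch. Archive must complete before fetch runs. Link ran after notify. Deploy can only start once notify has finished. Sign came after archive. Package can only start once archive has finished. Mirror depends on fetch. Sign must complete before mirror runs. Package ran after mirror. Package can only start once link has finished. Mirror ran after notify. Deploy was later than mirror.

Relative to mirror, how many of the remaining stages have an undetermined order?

Forced before mirror: archive, fetch, link, notify, and sign; forced after mirror: deploy and package.
That leaves lint with no forced order relative to mirror — 1.

1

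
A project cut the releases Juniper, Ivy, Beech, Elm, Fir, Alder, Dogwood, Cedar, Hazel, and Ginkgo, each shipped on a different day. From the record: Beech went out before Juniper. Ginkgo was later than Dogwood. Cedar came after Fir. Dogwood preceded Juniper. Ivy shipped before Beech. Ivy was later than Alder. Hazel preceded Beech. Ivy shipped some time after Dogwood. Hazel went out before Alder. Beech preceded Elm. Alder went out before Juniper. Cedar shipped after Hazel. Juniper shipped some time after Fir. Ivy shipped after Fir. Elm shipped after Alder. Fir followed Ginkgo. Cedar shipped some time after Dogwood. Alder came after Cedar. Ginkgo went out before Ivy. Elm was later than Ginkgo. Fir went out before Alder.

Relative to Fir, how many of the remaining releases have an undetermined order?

1

Forced before Fir: Dogwood and Ginkgo; forced after Fir: Alder, Beech, Cedar, Elm, Ivy, and Juniper.
That leaves Hazel with no forced order relative to Fir — 1.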